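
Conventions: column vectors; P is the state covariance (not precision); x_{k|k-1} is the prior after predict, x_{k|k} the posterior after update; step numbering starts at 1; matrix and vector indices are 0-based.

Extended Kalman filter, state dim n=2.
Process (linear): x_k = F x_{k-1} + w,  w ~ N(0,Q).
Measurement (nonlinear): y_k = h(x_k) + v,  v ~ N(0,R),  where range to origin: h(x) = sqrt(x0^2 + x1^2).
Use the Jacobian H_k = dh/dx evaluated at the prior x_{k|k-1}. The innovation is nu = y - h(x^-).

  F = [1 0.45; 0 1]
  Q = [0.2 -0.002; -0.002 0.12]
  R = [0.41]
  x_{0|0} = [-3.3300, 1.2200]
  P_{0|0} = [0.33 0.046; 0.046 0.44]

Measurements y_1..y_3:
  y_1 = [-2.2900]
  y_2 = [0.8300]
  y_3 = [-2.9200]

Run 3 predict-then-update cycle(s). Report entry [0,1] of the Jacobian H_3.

H_jac[0,1] = 0.7050

step 1: x^-=[-2.7810, 1.2200]  P^-=[0.6605 0.2420; 0.2420 0.5600]  H_jac=[-0.9158 0.4017]  S=[0.8762]  K=[-0.5793; 0.0038]  nu=[-5.3268]  x^+=[0.3051, 1.1996]  P^+=[0.3664 0.2439; 0.2439 0.5600]
step 2: x^-=[0.8449, 1.1996]  P^-=[0.8993 0.4939; 0.4939 0.6800]  H_jac=[0.5758 0.8176]  S=[1.6278]  K=[0.5662; 0.5163]  nu=[-0.6373]  x^+=[0.4841, 0.8706]  P^+=[0.3775 0.0181; 0.0181 0.2461]
step 3: x^-=[0.8758, 0.8706]  P^-=[0.6436 0.1269; 0.1269 0.3661]  H_jac=[0.7092 0.7050]  S=[1.0426]  K=[0.5236; 0.3339]  nu=[-4.1549]  x^+=[-1.2997, -0.5167]  P^+=[0.3578 -0.0554; -0.0554 0.2499]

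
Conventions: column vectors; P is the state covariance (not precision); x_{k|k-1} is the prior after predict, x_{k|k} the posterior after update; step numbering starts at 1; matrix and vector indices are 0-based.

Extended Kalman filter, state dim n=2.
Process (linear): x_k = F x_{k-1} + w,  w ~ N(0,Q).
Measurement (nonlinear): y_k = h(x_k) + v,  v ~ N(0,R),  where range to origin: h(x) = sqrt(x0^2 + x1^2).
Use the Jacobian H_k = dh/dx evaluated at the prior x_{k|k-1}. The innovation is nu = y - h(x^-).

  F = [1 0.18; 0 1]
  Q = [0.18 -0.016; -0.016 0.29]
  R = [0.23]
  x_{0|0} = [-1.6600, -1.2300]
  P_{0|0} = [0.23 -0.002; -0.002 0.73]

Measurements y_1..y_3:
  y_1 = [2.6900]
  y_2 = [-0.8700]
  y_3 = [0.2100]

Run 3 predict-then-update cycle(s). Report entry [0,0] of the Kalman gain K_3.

K[0,0] = -0.4053

step 1: x^-=[-1.8814, -1.2300]  P^-=[0.4329 0.1134; 0.1134 1.0200]  H_jac=[-0.8370 -0.5472]  S=[0.9426]  K=[-0.4503; -0.6928]  nu=[0.4422]  x^+=[-2.0805, -1.5364]  P^+=[0.2418 -0.1807; -0.1807 0.5675]
step 2: x^-=[-2.3571, -1.5364]  P^-=[0.3752 -0.0945; -0.0945 0.8575]  H_jac=[-0.8377 -0.5461]  S=[0.6626]  K=[-0.3965; -0.5873]  nu=[-3.6836]  x^+=[-0.8965, 0.6269]  P^+=[0.2710 -0.2488; -0.2488 0.6290]
step 3: x^-=[-0.7836, 0.6269]  P^-=[0.3818 -0.1516; -0.1516 0.9190]  H_jac=[-0.7809 0.6247]  S=[0.9693]  K=[-0.4053; 0.7144]  nu=[-0.7935]  x^+=[-0.4620, 0.0600]  P^+=[0.2226 0.1291; 0.1291 0.4244]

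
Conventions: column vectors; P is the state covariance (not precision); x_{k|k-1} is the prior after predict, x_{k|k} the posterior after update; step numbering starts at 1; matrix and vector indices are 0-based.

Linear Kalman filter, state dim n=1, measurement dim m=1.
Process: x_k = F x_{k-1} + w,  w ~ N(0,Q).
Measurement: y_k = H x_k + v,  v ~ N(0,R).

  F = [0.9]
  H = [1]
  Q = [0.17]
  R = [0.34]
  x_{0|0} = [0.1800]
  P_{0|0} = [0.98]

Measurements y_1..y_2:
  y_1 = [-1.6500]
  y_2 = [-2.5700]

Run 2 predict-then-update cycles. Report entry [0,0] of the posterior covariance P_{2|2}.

P_post[0,0] = 0.1780

step 1: x^-=[0.1620]  P^-=[0.9638]  S=[1.3038]  K=[0.7392]  nu=[-1.8120]  x^+=[-1.1775]  P^+=[0.2513]
step 2: x^-=[-1.0597]  P^-=[0.3736]  S=[0.7136]  K=[0.5235]  nu=[-1.5103]  x^+=[-1.8504]  P^+=[0.1780]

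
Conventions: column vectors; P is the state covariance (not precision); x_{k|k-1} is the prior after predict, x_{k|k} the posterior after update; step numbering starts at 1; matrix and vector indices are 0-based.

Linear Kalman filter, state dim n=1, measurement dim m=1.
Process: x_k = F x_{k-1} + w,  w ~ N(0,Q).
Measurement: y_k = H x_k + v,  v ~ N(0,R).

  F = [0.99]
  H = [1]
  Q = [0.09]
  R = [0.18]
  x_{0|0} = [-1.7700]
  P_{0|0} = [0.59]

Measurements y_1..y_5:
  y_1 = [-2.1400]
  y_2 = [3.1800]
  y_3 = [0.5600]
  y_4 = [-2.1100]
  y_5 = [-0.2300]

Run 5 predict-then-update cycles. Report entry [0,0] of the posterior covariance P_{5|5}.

P_post[0,0] = 0.0896

step 1: x^-=[-1.7523]  P^-=[0.6683]  S=[0.8483]  K=[0.7878]  nu=[-0.3877]  x^+=[-2.0577]  P^+=[0.1418]
step 2: x^-=[-2.0372]  P^-=[0.2290]  S=[0.4090]  K=[0.5599]  nu=[5.2172]  x^+=[0.8838]  P^+=[0.1008]
step 3: x^-=[0.8750]  P^-=[0.1888]  S=[0.3688]  K=[0.5119]  nu=[-0.3150]  x^+=[0.7138]  P^+=[0.0921]
step 4: x^-=[0.7066]  P^-=[0.1803]  S=[0.3603]  K=[0.5004]  nu=[-2.8166]  x^+=[-0.7029]  P^+=[0.0901]
step 5: x^-=[-0.6959]  P^-=[0.1783]  S=[0.3583]  K=[0.4976]  nu=[0.4659]  x^+=[-0.4640]  P^+=[0.0896]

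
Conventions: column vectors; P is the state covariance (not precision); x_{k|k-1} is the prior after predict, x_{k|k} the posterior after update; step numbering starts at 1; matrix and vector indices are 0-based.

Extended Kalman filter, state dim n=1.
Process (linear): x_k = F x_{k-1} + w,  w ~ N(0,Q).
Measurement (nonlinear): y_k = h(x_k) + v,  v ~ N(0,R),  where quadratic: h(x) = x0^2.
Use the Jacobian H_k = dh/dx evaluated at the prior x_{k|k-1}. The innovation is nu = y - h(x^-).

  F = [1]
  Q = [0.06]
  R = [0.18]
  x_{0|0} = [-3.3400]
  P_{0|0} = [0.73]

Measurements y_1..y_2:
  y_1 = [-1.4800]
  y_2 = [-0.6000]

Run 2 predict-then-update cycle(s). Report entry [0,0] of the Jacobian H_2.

step 1: x^-=[-3.3400]  P^-=[0.7900]  H_jac=[-6.6800]  S=[35.4317]  K=[-0.1489]  nu=[-12.6356]  x^+=[-1.4581]  P^+=[0.0040]
step 2: x^-=[-1.4581]  P^-=[0.0640]  H_jac=[-2.9161]  S=[0.7243]  K=[-0.2577]  nu=[-2.7259]  x^+=[-0.7556]  P^+=[0.0159]

H_jac[0,0] = -2.9161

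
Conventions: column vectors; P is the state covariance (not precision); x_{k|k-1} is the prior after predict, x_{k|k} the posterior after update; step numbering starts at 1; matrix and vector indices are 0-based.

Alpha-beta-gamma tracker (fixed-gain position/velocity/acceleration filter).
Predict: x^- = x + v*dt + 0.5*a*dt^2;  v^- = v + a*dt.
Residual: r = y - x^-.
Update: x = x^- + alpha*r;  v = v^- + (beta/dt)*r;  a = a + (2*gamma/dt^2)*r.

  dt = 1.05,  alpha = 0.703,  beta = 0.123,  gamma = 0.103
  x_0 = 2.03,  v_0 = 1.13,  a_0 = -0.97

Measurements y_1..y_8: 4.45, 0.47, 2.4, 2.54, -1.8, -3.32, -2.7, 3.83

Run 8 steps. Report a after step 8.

step 1: x_pred=2.6818  r=1.7682  x^+=3.9248  v^+=0.3186  a^+=-0.6396
step 2: x_pred=3.9068  r=-3.4368  x^+=1.4907  v^+=-0.7556  a^+=-1.2818
step 3: x_pred=-0.0092  r=2.4092  x^+=1.6845  v^+=-1.8192  a^+=-0.8316
step 4: x_pred=-0.6841  r=3.2241  x^+=1.5824  v^+=-2.3147  a^+=-0.2292
step 5: x_pred=-0.9744  r=-0.8256  x^+=-1.5548  v^+=-2.6521  a^+=-0.3835
step 6: x_pred=-4.5509  r=1.2309  x^+=-3.6856  v^+=-2.9106  a^+=-0.1535
step 7: x_pred=-6.8263  r=4.1263  x^+=-3.9255  v^+=-2.5884  a^+=0.6175
step 8: x_pred=-6.3029  r=10.1329  x^+=0.8205  v^+=-0.7530  a^+=2.5108

a_post = 2.5108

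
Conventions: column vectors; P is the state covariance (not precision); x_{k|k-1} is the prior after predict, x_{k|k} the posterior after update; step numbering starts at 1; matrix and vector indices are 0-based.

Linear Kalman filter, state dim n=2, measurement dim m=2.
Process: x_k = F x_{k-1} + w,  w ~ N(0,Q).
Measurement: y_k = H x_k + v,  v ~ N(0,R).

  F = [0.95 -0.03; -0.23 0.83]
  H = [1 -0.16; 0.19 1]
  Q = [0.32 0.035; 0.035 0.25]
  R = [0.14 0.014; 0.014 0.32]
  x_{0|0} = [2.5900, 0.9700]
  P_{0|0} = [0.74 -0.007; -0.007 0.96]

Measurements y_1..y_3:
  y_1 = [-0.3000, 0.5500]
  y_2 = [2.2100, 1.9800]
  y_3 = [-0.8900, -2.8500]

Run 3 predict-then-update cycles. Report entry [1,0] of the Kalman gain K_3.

step 1: x^-=[2.4314, 0.2094]  P^-=[0.9891 -0.1562; -0.1562 0.9532]  S=[1.2035 -0.1020; -0.1020 1.2495]  K=[0.8507 0.0949; -0.1952 0.7231]  nu=[-2.6979, -0.1214]  x^+=[0.1249, 0.6483]  P^+=[0.1234 0.0188; 0.0188 0.2251]
step 2: x^-=[0.0992, 0.5093]  P^-=[0.4305 0.0174; 0.0174 0.4044]  S=[0.5753 0.0480; 0.0480 0.7466]  K=[0.7364 0.0856; -0.1285 0.5544]  nu=[2.1923, 1.4518]  x^+=[1.8377, 1.0326]  P^+=[0.1071 0.0173; 0.0173 0.1723]
step 3: x^-=[1.7149, 0.4344]  P^-=[0.4158 0.0211; 0.0211 0.3677]  S=[0.5584 0.0546; 0.0546 0.7108]  K=[0.7302 0.0847; -0.1196 0.5322]  nu=[-2.5354, -3.6102]  x^+=[-0.4424, -1.1838]  P^+=[0.1062 0.0172; 0.0172 0.1654]

K[1,0] = -0.1196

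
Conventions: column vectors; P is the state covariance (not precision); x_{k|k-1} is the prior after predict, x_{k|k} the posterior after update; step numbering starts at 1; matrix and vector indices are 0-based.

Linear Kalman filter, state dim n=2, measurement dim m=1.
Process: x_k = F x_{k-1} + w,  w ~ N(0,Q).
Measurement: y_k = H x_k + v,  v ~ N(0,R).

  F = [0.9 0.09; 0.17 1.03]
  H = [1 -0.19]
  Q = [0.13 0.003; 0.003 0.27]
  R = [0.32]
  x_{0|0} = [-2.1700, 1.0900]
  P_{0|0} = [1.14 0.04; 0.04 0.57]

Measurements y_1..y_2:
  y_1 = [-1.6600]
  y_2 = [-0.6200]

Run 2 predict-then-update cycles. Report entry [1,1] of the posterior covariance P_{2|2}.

P_post[1,1] = 1.3111

step 1: x^-=[-1.8549, 0.7538]  P^-=[1.0645 0.2680; 0.2680 0.9217]  S=[1.3159]  K=[0.7702; 0.0705]  nu=[0.3381]  x^+=[-1.5945, 0.7777]  P^+=[0.2838 0.1964; 0.1964 0.9151]
step 2: x^-=[-1.3650, 0.5299]  P^-=[0.3991 0.3164; 0.3164 1.3178]  S=[0.6465]  K=[0.5244; 0.1021]  nu=[0.8457]  x^+=[-0.9215, 0.6162]  P^+=[0.2213 0.2818; 0.2818 1.3111]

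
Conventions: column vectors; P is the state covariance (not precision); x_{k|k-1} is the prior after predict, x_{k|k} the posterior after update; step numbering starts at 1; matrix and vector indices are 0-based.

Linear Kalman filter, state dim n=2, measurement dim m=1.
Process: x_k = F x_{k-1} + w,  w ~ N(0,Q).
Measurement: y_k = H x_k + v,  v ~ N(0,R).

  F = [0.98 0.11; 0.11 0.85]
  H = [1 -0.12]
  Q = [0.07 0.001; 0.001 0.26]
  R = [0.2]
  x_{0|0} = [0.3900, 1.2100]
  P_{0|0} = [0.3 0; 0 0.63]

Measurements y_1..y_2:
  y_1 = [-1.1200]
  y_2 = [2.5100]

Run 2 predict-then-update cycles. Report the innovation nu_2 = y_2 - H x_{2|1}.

innov = [2.9360]

step 1: x^-=[0.5153, 1.0714]  P^-=[0.3657 0.0922; 0.0922 0.7188]  S=[0.5540]  K=[0.6403; 0.0108]  nu=[-1.5067]  x^+=[-0.4494, 1.0551]  P^+=[0.1387 0.0884; 0.0884 0.7187]
step 2: x^-=[-0.3243, 0.8474]  P^-=[0.2309 0.1579; 0.1579 0.7975]  S=[0.4045]  K=[0.5240; 0.1537]  nu=[2.9360]  x^+=[1.2142, 1.2986]  P^+=[0.1198 0.1253; 0.1253 0.7879]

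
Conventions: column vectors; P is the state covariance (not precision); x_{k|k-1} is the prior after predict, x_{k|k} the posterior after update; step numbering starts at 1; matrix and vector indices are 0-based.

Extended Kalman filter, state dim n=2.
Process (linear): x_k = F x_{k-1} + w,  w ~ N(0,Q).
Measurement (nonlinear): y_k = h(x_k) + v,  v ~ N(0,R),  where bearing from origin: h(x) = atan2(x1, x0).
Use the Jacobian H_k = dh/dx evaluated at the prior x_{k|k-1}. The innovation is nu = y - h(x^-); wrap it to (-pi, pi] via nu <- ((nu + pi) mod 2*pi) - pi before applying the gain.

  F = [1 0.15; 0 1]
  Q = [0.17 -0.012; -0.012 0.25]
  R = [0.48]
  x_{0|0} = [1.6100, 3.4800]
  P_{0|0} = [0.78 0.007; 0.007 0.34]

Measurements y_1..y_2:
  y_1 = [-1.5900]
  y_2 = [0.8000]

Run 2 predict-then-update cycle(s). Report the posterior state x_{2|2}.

x_post = [3.5468, 3.1710]

step 1: x^-=[2.1320, 3.4800]  P^-=[0.9598 0.0460; 0.0460 0.5900]  H_jac=[-0.2089 0.1280]  S=[0.5291]  K=[-0.3679; 0.1246]  nu=[-2.6111]  x^+=[3.0925, 3.1547]  P^+=[0.8881 0.0702; 0.0702 0.5818]
step 2: x^-=[3.5658, 3.1547]  P^-=[1.0923 0.1455; 0.1455 0.8318]  H_jac=[-0.1392 0.1573]  S=[0.5154]  K=[-0.2506; 0.2146]  nu=[0.0757]  x^+=[3.5468, 3.1710]  P^+=[1.0600 0.1732; 0.1732 0.8081]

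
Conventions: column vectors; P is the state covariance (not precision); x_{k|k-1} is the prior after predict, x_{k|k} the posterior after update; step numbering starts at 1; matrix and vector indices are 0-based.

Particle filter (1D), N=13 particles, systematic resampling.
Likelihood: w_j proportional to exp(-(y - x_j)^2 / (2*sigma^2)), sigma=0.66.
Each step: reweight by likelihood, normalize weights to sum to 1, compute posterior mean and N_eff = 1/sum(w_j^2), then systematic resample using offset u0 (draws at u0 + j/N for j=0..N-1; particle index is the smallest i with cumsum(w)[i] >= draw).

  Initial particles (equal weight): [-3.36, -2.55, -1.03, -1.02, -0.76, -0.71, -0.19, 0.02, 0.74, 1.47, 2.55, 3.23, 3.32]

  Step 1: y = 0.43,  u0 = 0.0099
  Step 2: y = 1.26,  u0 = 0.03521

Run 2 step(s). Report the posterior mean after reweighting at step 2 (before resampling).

post_mean = 0.7398

step 1: w=[0.0000, 0.0000, 0.0266, 0.0275, 0.0604, 0.0691, 0.1975, 0.2532, 0.2750, 0.0887, 0.0018, 0.0000, 0.0000]  mean=0.1557  Neff=5.0875  idx=[2, 4, 5, 6, 6, 7, 7, 7, 7, 8, 8, 8, 9]
step 2: w=[0.0006, 0.0023, 0.0029, 0.0222, 0.0222, 0.0424, 0.0424, 0.0424, 0.0424, 0.1816, 0.1816, 0.1816, 0.2355]  mean=0.7398  Neff=6.1512  idx=[4, 6, 8, 9, 9, 10, 10, 10, 11, 11, 12, 12, 12]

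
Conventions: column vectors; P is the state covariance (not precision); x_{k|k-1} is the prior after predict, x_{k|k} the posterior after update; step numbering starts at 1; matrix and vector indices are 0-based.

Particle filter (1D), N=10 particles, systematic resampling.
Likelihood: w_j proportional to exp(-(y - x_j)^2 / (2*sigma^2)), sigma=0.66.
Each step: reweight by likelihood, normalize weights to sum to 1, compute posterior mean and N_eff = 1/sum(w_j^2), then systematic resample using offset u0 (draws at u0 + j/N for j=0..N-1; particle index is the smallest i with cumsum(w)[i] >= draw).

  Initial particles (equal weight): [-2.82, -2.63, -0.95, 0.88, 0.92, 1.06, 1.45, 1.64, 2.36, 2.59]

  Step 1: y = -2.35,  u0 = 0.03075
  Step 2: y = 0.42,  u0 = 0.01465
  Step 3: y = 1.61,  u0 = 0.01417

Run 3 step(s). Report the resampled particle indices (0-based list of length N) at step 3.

resampled_idx = [0, 2, 3, 4, 5, 5, 6, 7, 8, 9]

step 1: w=[0.4322, 0.5090, 0.0587, 0.0000, 0.0000, 0.0000, 0.0000, 0.0000, 0.0000, 0.0000]  mean=-2.6135  Neff=2.2252  idx=[0, 0, 0, 0, 0, 1, 1, 1, 1, 1]
step 2: w=[0.0405, 0.0405, 0.0405, 0.0405, 0.0405, 0.1595, 0.1595, 0.1595, 0.1595, 0.1595]  mean=-2.6684  Neff=7.3832  idx=[0, 2, 5, 5, 6, 6, 7, 8, 8, 9]
step 3: w=[0.0182, 0.0182, 0.1205, 0.1205, 0.1205, 0.1205, 0.1205, 0.1205, 0.1205, 0.1205]  mean=-2.6369  Neff=8.5664  idx=[0, 2, 3, 4, 5, 5, 6, 7, 8, 9]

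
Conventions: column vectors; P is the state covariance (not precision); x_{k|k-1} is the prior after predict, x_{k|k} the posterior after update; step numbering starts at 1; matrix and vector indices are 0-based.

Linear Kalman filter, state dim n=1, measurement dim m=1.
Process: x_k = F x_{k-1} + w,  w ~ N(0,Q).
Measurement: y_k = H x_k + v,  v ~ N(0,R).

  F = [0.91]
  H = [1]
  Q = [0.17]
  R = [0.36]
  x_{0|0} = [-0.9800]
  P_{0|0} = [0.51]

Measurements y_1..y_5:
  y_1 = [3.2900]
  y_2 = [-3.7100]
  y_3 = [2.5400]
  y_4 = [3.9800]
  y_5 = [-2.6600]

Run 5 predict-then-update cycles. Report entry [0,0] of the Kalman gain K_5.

K[0,0] = 0.4610

step 1: x^-=[-0.8918]  P^-=[0.5923]  S=[0.9523]  K=[0.6220]  nu=[4.1818]  x^+=[1.7092]  P^+=[0.2239]
step 2: x^-=[1.5554]  P^-=[0.3554]  S=[0.7154]  K=[0.4968]  nu=[-5.2654]  x^+=[-1.0605]  P^+=[0.1788]
step 3: x^-=[-0.9650]  P^-=[0.3181]  S=[0.6781]  K=[0.4691]  nu=[3.5050]  x^+=[0.6792]  P^+=[0.1689]
step 4: x^-=[0.6181]  P^-=[0.3098]  S=[0.6698]  K=[0.4626]  nu=[3.3619]  x^+=[2.1732]  P^+=[0.1665]
step 5: x^-=[1.9776]  P^-=[0.3079]  S=[0.6679]  K=[0.4610]  nu=[-4.6376]  x^+=[-0.1603]  P^+=[0.1660]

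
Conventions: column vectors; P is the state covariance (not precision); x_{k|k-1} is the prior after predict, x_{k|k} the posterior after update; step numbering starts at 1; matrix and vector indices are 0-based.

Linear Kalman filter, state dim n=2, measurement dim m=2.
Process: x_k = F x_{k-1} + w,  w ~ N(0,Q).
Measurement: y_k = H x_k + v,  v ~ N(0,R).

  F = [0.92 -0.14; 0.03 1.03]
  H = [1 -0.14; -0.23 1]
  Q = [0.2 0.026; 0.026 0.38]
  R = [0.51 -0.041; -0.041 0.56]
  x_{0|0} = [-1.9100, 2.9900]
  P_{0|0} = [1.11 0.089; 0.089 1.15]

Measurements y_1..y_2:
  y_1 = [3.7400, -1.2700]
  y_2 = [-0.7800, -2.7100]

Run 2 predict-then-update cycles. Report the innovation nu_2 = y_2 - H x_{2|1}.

innov = [-2.5934, -2.4156]

step 1: x^-=[-2.1758, 3.0224]  P^-=[1.1391 -0.0252; -0.0252 1.6065]  S=[1.6877 -0.5540; -0.5540 2.2384]  K=[0.6911 0.0427; 0.0960 0.7441]  nu=[6.3389, -4.7928]  x^+=[2.0002, 0.0648]  P^+=[0.3617 0.0788; 0.0788 0.4309]
step 2: x^-=[1.8311, 0.1268]  P^-=[0.4943 0.0482; 0.0482 0.8423]  S=[1.0073 -0.2229; -0.2229 1.4063]  K=[0.4909 0.0312; 0.0638 0.6012]  nu=[-2.5934, -2.4156]  x^+=[0.4825, -1.4909]  P^+=[0.2570 0.0565; 0.0565 0.3470]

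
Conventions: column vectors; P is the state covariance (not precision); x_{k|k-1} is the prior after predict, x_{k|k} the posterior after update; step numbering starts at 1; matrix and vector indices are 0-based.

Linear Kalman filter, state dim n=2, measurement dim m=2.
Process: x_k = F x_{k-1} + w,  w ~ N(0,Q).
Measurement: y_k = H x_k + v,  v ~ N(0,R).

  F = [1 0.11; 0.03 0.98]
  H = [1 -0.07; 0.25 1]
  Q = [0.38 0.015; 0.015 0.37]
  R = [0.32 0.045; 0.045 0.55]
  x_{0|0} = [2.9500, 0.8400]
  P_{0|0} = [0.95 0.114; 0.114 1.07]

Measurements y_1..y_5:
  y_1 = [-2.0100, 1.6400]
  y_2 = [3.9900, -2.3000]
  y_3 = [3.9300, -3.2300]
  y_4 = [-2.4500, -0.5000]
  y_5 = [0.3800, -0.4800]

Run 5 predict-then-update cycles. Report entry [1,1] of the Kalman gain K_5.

K[1,1] = 0.5426

step 1: x^-=[3.0424, 0.9117]  P^-=[1.3680 0.2709; 0.2709 1.4052]  S=[1.6570 0.5548; 0.5548 2.1762]  K=[0.7870 0.0810; -0.1339 0.7110]  nu=[-4.9886, -0.0323]  x^+=[-0.8865, 1.5568]  P^+=[0.2566 0.0158; 0.0158 0.3811]
step 2: x^-=[-0.7152, 1.4991]  P^-=[0.6447 0.0793; 0.0793 0.7371]  S=[0.9572 0.2325; 0.2325 1.3671]  K=[0.6519 0.0650; -0.1101 0.5724]  nu=[4.8101, -3.6203]  x^+=[2.1851, -1.1028]  P^+=[0.2124 0.0120; 0.0120 0.3069]
step 3: x^-=[2.0638, -1.0152]  P^-=[0.5987 0.0663; 0.0663 0.6656]  S=[0.9127 0.2132; 0.2132 1.2862]  K=[0.6363 0.0624; -0.1065 0.5480]  nu=[1.7951, -2.7308]  x^+=[3.0356, -2.7029]  P^+=[0.2072 0.0112; 0.0112 0.2938]
step 4: x^-=[2.7383, -2.5578]  P^-=[0.5932 0.0639; 0.0639 0.6531]  S=[0.9075 0.2103; 0.2103 1.2721]  K=[0.6344 0.0619; -0.1060 0.5435]  nu=[-5.3674, 1.3732]  x^+=[-0.5819, -1.2428]  P^+=[0.2066 0.0109; 0.0109 0.2914]
step 5: x^-=[-0.7186, -1.2354]  P^-=[0.5925 0.0634; 0.0634 0.6507]  S=[0.9068 0.2098; 0.2098 1.2694]  K=[0.6342 0.0618; -0.1059 0.5426]  nu=[1.0121, 0.9350]  x^+=[-0.0190, -0.8352]  P^+=[0.2065 0.0109; 0.0109 0.2909]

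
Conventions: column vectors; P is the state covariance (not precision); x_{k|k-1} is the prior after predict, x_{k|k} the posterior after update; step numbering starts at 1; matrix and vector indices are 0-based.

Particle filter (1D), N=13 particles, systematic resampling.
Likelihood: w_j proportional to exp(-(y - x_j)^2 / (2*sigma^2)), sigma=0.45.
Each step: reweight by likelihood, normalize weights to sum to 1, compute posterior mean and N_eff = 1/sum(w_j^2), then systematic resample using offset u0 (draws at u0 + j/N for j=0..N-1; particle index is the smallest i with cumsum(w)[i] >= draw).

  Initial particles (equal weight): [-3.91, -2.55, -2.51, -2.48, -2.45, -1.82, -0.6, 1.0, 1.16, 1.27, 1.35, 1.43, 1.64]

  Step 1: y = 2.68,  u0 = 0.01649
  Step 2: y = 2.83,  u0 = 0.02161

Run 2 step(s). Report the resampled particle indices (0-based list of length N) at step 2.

step 1: w=[0.0000, 0.0000, 0.0000, 0.0000, 0.0000, 0.0000, 0.0000, 0.0082, 0.0290, 0.0644, 0.1106, 0.1841, 0.6036]  mean=1.5262  Neff=2.4063  idx=[8, 9, 10, 11, 11, 12, 12, 12, 12, 12, 12, 12, 12]
step 2: w=[0.0038, 0.0092, 0.0168, 0.0297, 0.0297, 0.1138, 0.1138, 0.1138, 0.1138, 0.1138, 0.1138, 0.1138, 0.1138]  mean=1.6174  Neff=9.4505  idx=[2, 5, 5, 6, 7, 7, 8, 9, 9, 10, 11, 11, 12]

resampled_idx = [2, 5, 5, 6, 7, 7, 8, 9, 9, 10, 11, 11, 12]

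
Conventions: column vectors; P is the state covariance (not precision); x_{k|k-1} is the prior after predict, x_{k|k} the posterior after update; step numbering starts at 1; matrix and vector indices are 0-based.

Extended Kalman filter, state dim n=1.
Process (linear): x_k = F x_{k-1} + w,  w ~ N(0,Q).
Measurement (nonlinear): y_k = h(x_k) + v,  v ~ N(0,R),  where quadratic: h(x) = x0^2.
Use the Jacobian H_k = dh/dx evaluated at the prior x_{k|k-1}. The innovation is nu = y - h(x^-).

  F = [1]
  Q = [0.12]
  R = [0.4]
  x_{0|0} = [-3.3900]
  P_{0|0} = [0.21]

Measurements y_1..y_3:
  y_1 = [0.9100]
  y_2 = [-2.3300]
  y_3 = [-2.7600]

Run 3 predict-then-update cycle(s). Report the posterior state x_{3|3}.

step 1: x^-=[-3.3900]  P^-=[0.3300]  H_jac=[-6.7800]  S=[15.5696]  K=[-0.1437]  nu=[-10.5821]  x^+=[-1.8693]  P^+=[0.0085]
step 2: x^-=[-1.8693]  P^-=[0.1285]  H_jac=[-3.7386]  S=[2.1958]  K=[-0.2188]  nu=[-5.8243]  x^+=[-0.5952]  P^+=[0.0234]
step 3: x^-=[-0.5952]  P^-=[0.1434]  H_jac=[-1.1905]  S=[0.6032]  K=[-0.2830]  nu=[-3.1143]  x^+=[0.2861]  P^+=[0.0951]

x_post = [0.2861]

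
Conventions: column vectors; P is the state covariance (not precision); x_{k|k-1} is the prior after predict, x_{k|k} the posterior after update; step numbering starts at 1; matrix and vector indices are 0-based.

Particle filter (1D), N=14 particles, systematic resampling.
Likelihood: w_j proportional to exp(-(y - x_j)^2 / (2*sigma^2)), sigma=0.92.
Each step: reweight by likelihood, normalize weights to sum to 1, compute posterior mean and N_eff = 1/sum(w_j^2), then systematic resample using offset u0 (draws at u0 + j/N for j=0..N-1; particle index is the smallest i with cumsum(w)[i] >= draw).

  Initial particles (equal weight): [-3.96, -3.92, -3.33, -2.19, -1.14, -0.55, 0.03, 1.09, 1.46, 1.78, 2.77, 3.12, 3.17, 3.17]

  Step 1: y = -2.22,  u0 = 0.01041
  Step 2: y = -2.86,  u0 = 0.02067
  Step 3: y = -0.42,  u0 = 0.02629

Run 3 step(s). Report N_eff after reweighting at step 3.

N_eff = 4.2549

step 1: w=[0.0649, 0.0704, 0.1873, 0.3877, 0.1948, 0.0747, 0.0195, 0.0006, 0.0001, 0.0000, 0.0000, 0.0000, 0.0000, 0.0000]  mean=-2.2673  Neff=4.1933  idx=[0, 1, 2, 2, 2, 3, 3, 3, 3, 3, 4, 4, 4, 5]
step 2: w=[0.0609, 0.0641, 0.1092, 0.1092, 0.1092, 0.0954, 0.0954, 0.0954, 0.0954, 0.0954, 0.0217, 0.0217, 0.0217, 0.0053]  mean=-2.7050  Neff=11.0435  idx=[0, 1, 2, 3, 3, 4, 4, 5, 6, 7, 7, 8, 9, 10]
step 3: w=[0.0004, 0.0004, 0.0039, 0.0039, 0.0039, 0.0039, 0.0039, 0.0917, 0.0917, 0.0917, 0.0917, 0.0917, 0.0917, 0.4296]  mean=-1.7627  Neff=4.2549  idx=[7, 7, 8, 9, 10, 10, 11, 12, 13, 13, 13, 13, 13, 13]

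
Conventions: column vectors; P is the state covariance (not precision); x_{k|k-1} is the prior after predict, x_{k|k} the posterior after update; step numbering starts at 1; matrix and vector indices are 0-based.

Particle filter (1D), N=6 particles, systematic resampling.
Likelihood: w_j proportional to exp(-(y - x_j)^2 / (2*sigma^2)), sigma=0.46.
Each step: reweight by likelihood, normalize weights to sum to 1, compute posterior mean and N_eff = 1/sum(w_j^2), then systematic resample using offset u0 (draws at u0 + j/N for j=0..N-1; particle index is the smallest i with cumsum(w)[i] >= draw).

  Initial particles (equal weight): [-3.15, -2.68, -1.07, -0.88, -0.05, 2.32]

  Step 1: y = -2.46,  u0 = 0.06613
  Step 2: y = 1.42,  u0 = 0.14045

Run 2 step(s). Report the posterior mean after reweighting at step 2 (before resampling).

post_mean = -2.6800

step 1: w=[0.2640, 0.7253, 0.0085, 0.0022, 0.0000, 0.0000]  mean=-2.7864  Neff=1.6783  idx=[0, 0, 1, 1, 1, 1]
step 2: w=[0.0000, 0.0000, 0.2500, 0.2500, 0.2500, 0.2500]  mean=-2.6800  Neff=4.0003  idx=[2, 3, 3, 4, 5, 5]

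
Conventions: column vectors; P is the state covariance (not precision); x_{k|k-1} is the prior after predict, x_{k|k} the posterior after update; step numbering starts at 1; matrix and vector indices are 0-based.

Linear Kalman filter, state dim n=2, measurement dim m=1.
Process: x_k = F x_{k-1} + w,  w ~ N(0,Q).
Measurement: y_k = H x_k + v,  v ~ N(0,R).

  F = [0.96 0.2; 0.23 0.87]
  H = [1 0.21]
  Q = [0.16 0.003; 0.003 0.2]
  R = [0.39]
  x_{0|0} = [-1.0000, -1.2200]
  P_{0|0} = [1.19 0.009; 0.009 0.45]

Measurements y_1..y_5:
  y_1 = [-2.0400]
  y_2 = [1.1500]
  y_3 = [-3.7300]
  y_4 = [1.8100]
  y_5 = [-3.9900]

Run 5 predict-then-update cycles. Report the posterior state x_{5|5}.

x_post = [-1.8996, -1.6507]

step 1: x^-=[-1.2040, -1.2914]  P^-=[1.2782 0.3520; 0.3520 0.6072]  S=[1.8428]  K=[0.7337; 0.2602]  nu=[-0.5648]  x^+=[-1.6184, -1.4384]  P^+=[0.2861 0.0002; 0.0002 0.4824]
step 2: x^-=[-1.8413, -1.6236]  P^-=[0.4430 0.1503; 0.1503 0.5803]  S=[0.9217]  K=[0.5149; 0.2952]  nu=[3.3323]  x^+=[-0.1256, -0.6398]  P^+=[0.1987 0.0101; 0.0101 0.5000]
step 3: x^-=[-0.2485, -0.5855]  P^-=[0.3670 0.1428; 0.1428 0.5930]  S=[0.8431]  K=[0.4708; 0.3171]  nu=[-3.3585]  x^+=[-1.8299, -1.6504]  P^+=[0.1801 0.0169; 0.0169 0.5082]
step 4: x^-=[-2.0868, -1.8567]  P^-=[0.3528 0.1461; 0.1461 0.6010]  S=[0.8307]  K=[0.4616; 0.3278]  nu=[4.2867]  x^+=[-0.1078, -0.4514]  P^+=[0.1758 0.0204; 0.0204 0.5117]
step 5: x^-=[-0.1938, -0.4175]  P^-=[0.3503 0.1488; 0.1488 0.6048]  S=[0.8295]  K=[0.4600; 0.3325]  nu=[-3.7085]  x^+=[-1.8996, -1.6507]  P^+=[0.1748 0.0219; 0.0219 0.5131]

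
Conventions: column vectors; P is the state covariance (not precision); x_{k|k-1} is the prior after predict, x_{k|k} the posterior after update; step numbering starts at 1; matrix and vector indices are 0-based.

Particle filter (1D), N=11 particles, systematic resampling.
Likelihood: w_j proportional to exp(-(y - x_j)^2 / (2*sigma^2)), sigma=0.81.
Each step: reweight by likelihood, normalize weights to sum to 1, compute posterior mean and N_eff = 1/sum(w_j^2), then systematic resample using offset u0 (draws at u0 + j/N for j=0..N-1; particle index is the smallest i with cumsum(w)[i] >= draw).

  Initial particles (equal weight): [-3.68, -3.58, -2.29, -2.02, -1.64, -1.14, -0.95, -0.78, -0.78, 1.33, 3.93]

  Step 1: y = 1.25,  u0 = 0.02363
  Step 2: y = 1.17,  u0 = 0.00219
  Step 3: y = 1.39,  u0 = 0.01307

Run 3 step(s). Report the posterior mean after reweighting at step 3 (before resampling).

step 1: w=[0.0000, 0.0000, 0.0001, 0.0003, 0.0015, 0.0114, 0.0222, 0.0384, 0.0384, 0.8839, 0.0037]  mean=1.0930  Neff=1.2740  idx=[6, 9, 9, 9, 9, 9, 9, 9, 9, 9, 9]
step 2: w=[0.0033, 0.0997, 0.0997, 0.0997, 0.0997, 0.0997, 0.0997, 0.0997, 0.0997, 0.0997, 0.0997]  mean=1.3225  Neff=10.0654  idx=[0, 1, 2, 3, 4, 5, 6, 7, 8, 9, 10]
step 3: w=[0.0015, 0.0998, 0.0998, 0.0998, 0.0998, 0.0998, 0.0998, 0.0998, 0.0998, 0.0998, 0.0998]  mean=1.3265  Neff=10.0307  idx=[1, 2, 2, 3, 4, 5, 6, 7, 8, 9, 10]

post_mean = 1.3265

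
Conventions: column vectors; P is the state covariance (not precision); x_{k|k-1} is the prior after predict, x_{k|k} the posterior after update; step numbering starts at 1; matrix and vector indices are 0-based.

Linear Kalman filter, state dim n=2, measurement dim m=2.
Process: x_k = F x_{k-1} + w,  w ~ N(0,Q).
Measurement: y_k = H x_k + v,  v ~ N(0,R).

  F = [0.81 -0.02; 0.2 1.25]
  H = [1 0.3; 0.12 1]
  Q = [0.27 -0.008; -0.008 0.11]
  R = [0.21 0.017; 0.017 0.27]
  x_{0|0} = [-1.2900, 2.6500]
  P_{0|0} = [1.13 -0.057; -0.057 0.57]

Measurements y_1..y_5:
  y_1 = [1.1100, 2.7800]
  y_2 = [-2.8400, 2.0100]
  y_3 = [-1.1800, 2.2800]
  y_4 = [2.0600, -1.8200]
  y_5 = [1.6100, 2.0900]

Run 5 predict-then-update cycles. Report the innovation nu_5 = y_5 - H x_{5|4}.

innov = [0.9014, 1.3877]

step 1: x^-=[-1.0979, 3.0545]  P^-=[1.0135 0.1033; 0.1033 1.0173]  S=[1.3770 0.5509; 0.5509 1.3267]  K=[0.8282 -0.1743; -0.0166 0.7830]  nu=[1.2916, -0.1428]  x^+=[-0.0033, 2.9213]  P^+=[0.1876 -0.0555; -0.0555 0.2178]
step 2: x^-=[-0.0611, 3.6510]  P^-=[0.3950 -0.0390; -0.0390 0.4301]  S=[0.6203 0.1530; 0.1530 0.6964]  K=[0.6502 -0.1308; -0.0059 0.6121]  nu=[-3.8742, -1.6337]  x^+=[-2.3663, 2.6738]  P^+=[0.1469 -0.0419; -0.0419 0.1702]
step 3: x^-=[-1.9702, 2.8690]  P^-=[0.3678 -0.0307; -0.0307 0.3609]  S=[0.5918 0.1376; 0.1376 0.6288]  K=[0.6331 -0.1172; -0.0011 0.5683]  nu=[-0.0705, -0.3526]  x^+=[-1.9735, 2.6687]  P^+=[0.1423 -0.0380; -0.0380 0.1580]
step 4: x^-=[-1.6519, 2.9412]  P^-=[0.3647 -0.0272; -0.0272 0.3435]  S=[0.5893 0.1357; 0.1357 0.6123]  K=[0.6310 -0.1127; 0.0009 0.5556]  nu=[2.8296, -4.5630]  x^+=[0.6478, 0.4086]  P^+=[0.1416 -0.0367; -0.0367 0.1544]
step 5: x^-=[0.5165, 0.6403]  P^-=[0.3642 -0.0259; -0.0259 0.3386]  S=[0.5891 0.1354; 0.1354 0.6076]  K=[0.6306 -0.1113; 0.0016 0.5518]  nu=[0.9014, 1.3877]  x^+=[0.9305, 1.4074]  P^+=[0.1414 -0.0363; -0.0363 0.1534]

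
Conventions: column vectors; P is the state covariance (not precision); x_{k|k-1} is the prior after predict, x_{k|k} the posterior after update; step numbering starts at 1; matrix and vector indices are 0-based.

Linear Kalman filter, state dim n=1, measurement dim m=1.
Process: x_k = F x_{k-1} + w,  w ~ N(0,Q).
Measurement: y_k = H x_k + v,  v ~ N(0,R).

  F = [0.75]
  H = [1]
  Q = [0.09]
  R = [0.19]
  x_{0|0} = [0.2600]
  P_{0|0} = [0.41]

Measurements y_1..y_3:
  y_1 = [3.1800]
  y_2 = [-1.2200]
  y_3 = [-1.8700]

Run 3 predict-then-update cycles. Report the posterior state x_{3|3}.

x_post = [-0.6590]

step 1: x^-=[0.1950]  P^-=[0.3206]  S=[0.5106]  K=[0.6279]  nu=[2.9850]  x^+=[2.0693]  P^+=[0.1193]
step 2: x^-=[1.5520]  P^-=[0.1571]  S=[0.3471]  K=[0.4526]  nu=[-2.7720]  x^+=[0.2973]  P^+=[0.0860]
step 3: x^-=[0.2230]  P^-=[0.1384]  S=[0.3284]  K=[0.4214]  nu=[-2.0930]  x^+=[-0.6590]  P^+=[0.0801]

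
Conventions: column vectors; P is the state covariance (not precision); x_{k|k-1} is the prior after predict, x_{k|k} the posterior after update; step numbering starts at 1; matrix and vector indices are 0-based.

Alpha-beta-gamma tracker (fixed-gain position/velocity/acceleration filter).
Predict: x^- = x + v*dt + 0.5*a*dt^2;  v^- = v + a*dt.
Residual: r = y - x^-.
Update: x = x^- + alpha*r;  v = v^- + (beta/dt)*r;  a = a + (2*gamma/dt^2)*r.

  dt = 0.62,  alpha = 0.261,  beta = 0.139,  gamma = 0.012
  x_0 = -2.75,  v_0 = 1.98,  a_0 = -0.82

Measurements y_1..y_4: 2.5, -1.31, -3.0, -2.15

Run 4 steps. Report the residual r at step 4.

resid = -2.1483

step 1: x_pred=-1.6800  r=4.1800  x^+=-0.5890  v^+=2.4087  a^+=-0.5590
step 2: x_pred=0.7969  r=-2.1069  x^+=0.2470  v^+=1.5898  a^+=-0.6906
step 3: x_pred=1.1000  r=-4.1000  x^+=0.0299  v^+=0.2424  a^+=-0.9465
step 4: x_pred=-0.0017  r=-2.1483  x^+=-0.5624  v^+=-0.8261  a^+=-1.0807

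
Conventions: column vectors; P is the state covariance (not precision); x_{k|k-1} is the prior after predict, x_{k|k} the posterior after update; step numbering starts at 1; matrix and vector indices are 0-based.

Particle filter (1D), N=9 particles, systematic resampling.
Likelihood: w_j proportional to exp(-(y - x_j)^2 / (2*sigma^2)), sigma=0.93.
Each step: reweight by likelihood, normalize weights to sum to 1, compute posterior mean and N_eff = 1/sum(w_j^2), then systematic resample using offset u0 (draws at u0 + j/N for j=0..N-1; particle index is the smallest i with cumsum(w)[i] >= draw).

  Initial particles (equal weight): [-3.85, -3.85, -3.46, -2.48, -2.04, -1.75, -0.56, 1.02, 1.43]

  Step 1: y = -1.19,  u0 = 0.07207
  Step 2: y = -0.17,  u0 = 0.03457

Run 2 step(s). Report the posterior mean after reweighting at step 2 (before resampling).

step 1: w=[0.0059, 0.0059, 0.0180, 0.1349, 0.2325, 0.2945, 0.2807, 0.0210, 0.0067]  mean=-1.5581  Neff=4.1903  idx=[3, 4, 4, 5, 5, 5, 6, 6, 6]
step 2: w=[0.0121, 0.0352, 0.0352, 0.0627, 0.0627, 0.0627, 0.2431, 0.2431, 0.2431]  mean=-0.9112  Neff=5.2146  idx=[1, 4, 5, 6, 6, 7, 7, 8, 8]

post_mean = -0.9112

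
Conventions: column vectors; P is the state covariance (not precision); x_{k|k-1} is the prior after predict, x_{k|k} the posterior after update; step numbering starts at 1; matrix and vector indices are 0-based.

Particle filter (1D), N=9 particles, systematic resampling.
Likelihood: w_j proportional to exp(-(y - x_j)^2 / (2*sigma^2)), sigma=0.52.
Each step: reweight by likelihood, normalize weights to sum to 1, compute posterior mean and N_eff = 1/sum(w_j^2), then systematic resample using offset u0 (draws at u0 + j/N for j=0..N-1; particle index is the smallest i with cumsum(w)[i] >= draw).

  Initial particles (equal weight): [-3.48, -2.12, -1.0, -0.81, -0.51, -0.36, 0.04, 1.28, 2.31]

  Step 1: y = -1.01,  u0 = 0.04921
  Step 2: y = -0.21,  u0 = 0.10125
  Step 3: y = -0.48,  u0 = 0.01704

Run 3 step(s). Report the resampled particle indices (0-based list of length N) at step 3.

resampled_idx = [0, 1, 2, 3, 4, 5, 6, 7, 8]

step 1: w=[0.0000, 0.0315, 0.3077, 0.2858, 0.1939, 0.1409, 0.0401, 0.0000, 0.0000]  mean=-0.7541  Neff=4.2292  idx=[2, 2, 2, 3, 3, 3, 4, 5, 5]
step 2: w=[0.0600, 0.0600, 0.0600, 0.0978, 0.0978, 0.0978, 0.1612, 0.1826, 0.1826]  mean=-0.6315  Neff=7.5645  idx=[1, 3, 4, 5, 6, 7, 7, 8, 8]
step 3: w=[0.0763, 0.1028, 0.1028, 0.1028, 0.1255, 0.1224, 0.1224, 0.1224, 0.1224]  mean=-0.5664  Neff=8.8298  idx=[0, 1, 2, 3, 4, 5, 6, 7, 8]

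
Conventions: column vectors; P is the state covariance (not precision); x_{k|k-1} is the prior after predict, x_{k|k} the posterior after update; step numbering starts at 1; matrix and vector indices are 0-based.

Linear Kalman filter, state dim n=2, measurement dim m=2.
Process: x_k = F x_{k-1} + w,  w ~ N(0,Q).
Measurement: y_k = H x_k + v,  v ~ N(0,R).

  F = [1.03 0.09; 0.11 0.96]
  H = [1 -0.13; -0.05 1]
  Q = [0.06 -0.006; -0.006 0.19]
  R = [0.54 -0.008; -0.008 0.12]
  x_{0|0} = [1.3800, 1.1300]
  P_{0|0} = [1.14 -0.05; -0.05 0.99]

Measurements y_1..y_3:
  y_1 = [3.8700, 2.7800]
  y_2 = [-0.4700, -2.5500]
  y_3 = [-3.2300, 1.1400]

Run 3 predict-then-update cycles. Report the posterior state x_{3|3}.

step 1: x^-=[1.5231, 1.2366]  P^-=[1.2682 0.1588; 0.1588 1.1056]  S=[1.7856 -0.0553; -0.0553 1.2129]  K=[0.7021 0.1107; 0.0365 0.9067]  nu=[2.5077, 1.6196]  x^+=[3.4629, 2.7966]  P^+=[0.3817 0.0267; 0.0267 0.1098]
step 2: x^-=[3.8185, 3.0656]  P^-=[0.4708 0.0735; 0.0735 0.3015]  S=[0.9968 0.0032; 0.0032 0.4153]  K=[0.4624 0.1166; 0.0321 0.7168]  nu=[-3.8900, -5.4247]  x^+=[1.3873, -0.9478]  P^+=[0.2517 0.0229; 0.0229 0.0869]
step 3: x^-=[1.3436, -0.7572]  P^-=[0.3320 0.0529; 0.0529 0.2780]  S=[0.8629 -0.0075; -0.0075 0.3935]  K=[0.3776 0.0994; 0.0255 0.7002]  nu=[-4.6720, 1.9644]  x^+=[-0.2254, 0.4990]  P^+=[0.2056 0.0192; 0.0192 0.0848]

x_post = [-0.2254, 0.4990]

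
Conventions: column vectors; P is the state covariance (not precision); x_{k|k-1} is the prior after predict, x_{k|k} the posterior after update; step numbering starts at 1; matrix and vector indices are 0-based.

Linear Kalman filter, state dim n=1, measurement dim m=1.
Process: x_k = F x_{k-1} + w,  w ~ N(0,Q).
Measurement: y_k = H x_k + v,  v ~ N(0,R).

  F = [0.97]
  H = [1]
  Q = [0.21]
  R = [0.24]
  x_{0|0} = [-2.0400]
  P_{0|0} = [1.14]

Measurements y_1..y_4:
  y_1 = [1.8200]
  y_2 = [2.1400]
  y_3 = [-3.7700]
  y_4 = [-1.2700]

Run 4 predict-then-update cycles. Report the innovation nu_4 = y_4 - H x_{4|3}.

step 1: x^-=[-1.9788]  P^-=[1.2826]  S=[1.5226]  K=[0.8424]  nu=[3.7988]  x^+=[1.2212]  P^+=[0.2022]
step 2: x^-=[1.1846]  P^-=[0.4002]  S=[0.6402]  K=[0.6251]  nu=[0.9554]  x^+=[1.7818]  P^+=[0.1500]
step 3: x^-=[1.7284]  P^-=[0.3512]  S=[0.5912]  K=[0.5940]  nu=[-5.4984]  x^+=[-1.5378]  P^+=[0.1426]
step 4: x^-=[-1.4916]  P^-=[0.3441]  S=[0.5841]  K=[0.5891]  nu=[0.2216]  x^+=[-1.3611]  P^+=[0.1414]

innov = [0.2216]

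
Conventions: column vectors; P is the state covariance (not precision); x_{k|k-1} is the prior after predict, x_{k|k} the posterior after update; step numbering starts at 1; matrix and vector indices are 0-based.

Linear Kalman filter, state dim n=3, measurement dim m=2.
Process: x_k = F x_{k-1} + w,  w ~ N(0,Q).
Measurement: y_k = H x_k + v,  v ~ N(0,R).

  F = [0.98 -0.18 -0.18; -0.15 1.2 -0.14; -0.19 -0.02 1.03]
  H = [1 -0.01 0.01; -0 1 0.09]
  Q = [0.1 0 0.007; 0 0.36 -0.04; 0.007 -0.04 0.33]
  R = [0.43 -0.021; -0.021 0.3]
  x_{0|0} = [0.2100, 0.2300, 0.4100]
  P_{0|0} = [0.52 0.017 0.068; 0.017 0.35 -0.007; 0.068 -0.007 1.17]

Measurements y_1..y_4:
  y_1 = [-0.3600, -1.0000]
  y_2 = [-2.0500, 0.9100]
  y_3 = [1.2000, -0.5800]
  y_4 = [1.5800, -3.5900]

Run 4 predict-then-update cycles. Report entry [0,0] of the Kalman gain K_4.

K[0,0] = 0.5133

step 1: x^-=[0.0906, 0.1871, 0.3778]  P^-=[0.6182 -0.1083 -0.2330; -0.1083 0.8977 -0.2235; -0.2330 -0.2235 1.5640]  S=[1.0460 -0.1598; -0.1598 1.1702]  K=[0.5852 -0.0305; 0.0004 0.7500; -0.2211 -0.1009]  nu=[-0.4525, -1.2211]  x^+=[-0.1369, -0.7290, 0.6010]  P^+=[0.2532 -0.0116 -0.1096; -0.0116 0.2395 -0.1614; -0.1096 -0.1614 1.5081]
step 2: x^-=[-0.1112, -0.9384, 0.6597]  P^-=[0.4321 -0.0220 -0.4041; -0.0220 0.7939 -0.4392; -0.4041 -0.4392 1.9886]  S=[0.8549 -0.0895; -0.0895 1.0310]  K=[0.4997 -0.0132; 0.0368 0.7349; -0.4751 -0.2937]  nu=[-1.9548, 1.7890]  x^+=[-1.1116, 0.3045, 1.0630]  P^+=[0.2174 0.0051 -0.2178; 0.0051 0.2408 -0.2340; -0.2178 -0.2340 1.7317]
step 3: x^-=[-1.3355, 0.3833, 1.3000]  P^-=[0.4325 0.0345 -0.5383; 0.0345 0.8132 -0.5525; -0.5383 -0.5525 2.2700]  S=[0.8515 -0.0461; -0.0461 1.0321]  K=[0.5017 0.0089; 0.0647 0.7426; -0.6188 -0.3649]  nu=[2.5263, -1.0803]  x^+=[-0.0776, -0.2556, 0.1309]  P^+=[0.2185 0.0173 -0.2793; 0.0173 0.2449 -0.2609; -0.2793 -0.2609 1.8273]
step 4: x^-=[-0.0536, -0.3134, 0.1547]  P^-=[0.4525 0.0624 -0.6154; 0.0624 0.8231 -0.5946; -0.6154 -0.5946 2.3968]  S=[0.8694 -0.0255; -0.0255 1.0355]  K=[0.5133 0.0194; 0.0773 0.7451; -0.6846 -0.3827]  nu=[1.6289, -3.2906]  x^+=[0.7187, -2.6393, 0.2989]  P^+=[0.2236 0.0227 -0.3075; 0.0227 0.2459 -0.2670; -0.3075 -0.2670 1.8509]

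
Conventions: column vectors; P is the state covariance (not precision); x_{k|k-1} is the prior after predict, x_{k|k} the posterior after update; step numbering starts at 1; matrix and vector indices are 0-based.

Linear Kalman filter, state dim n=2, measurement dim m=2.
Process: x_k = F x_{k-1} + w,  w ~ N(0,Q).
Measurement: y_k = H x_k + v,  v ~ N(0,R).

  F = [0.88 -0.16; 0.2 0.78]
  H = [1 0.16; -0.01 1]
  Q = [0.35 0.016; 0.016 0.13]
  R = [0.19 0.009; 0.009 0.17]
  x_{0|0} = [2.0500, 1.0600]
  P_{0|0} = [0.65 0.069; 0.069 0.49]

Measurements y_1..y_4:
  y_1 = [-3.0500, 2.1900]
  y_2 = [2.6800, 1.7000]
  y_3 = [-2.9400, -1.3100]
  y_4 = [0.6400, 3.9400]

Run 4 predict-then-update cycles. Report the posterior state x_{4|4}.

step 1: x^-=[1.6344, 1.2368]  P^-=[0.8465 0.1144; 0.1144 0.4756]  S=[1.0853 0.1909; 0.1909 0.6434]  K=[0.8101 -0.0757; 0.0484 0.7231]  nu=[-4.8823, 0.9695]  x^+=[-2.3943, 1.7017]  P^+=[0.1539 -0.0040; -0.0040 0.1233]
step 2: x^-=[-2.3793, 0.8485]  P^-=[0.4735 0.0251; 0.0251 0.2099]  S=[0.6769 0.0629; 0.0629 0.3795]  K=[0.7114 -0.0643; 0.0359 0.5466]  nu=[4.9235, 0.8277]  x^+=[1.0701, 1.4775]  P^+=[0.1351 -0.0032; -0.0032 0.0932]
step 3: x^-=[0.7053, 1.3665]  P^-=[0.4579 0.0261; 0.0261 0.1911]  S=[0.6611 0.0610; 0.0610 0.3606]  K=[0.7044 -0.0596; 0.0374 0.5229]  nu=[-3.8639, -2.6694]  x^+=[-1.8574, -0.1739]  P^+=[0.1337 -0.0025; -0.0025 0.0892]
step 4: x^-=[-1.6067, -0.5071]  P^-=[0.4565 0.0268; 0.0268 0.1889]  S=[0.6599 0.0614; 0.0614 0.3584]  K=[0.7037 -0.0585; 0.0380 0.5197]  nu=[2.3278, 4.4310]  x^+=[-0.2280, 1.8843]  P^+=[0.1335 -0.0023; -0.0023 0.0887]

x_post = [-0.2280, 1.8843]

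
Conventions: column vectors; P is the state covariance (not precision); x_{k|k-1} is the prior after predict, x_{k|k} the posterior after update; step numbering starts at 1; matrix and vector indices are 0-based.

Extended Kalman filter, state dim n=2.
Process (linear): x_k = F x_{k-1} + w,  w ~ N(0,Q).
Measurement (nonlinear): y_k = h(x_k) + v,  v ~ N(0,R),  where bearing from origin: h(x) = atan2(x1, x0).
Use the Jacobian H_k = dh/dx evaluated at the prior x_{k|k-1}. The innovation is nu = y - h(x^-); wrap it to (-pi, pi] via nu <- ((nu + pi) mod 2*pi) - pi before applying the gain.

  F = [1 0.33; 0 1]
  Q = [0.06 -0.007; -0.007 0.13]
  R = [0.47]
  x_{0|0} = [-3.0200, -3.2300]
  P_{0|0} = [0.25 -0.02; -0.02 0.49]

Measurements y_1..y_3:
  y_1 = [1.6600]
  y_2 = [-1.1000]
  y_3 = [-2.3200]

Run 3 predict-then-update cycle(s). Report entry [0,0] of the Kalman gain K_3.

K[0,0] = -0.0249

step 1: x^-=[-4.0859, -3.2300]  P^-=[0.3502 0.1347; 0.1347 0.6200]  H_jac=[0.1191 -0.1506]  S=[0.4842]  K=[0.0442; -0.1597]  nu=[-2.1505]  x^+=[-4.1810, -2.8865]  P^+=[0.3492 0.1381; 0.1381 0.6076]
step 2: x^-=[-5.1335, -2.8865]  P^-=[0.5665 0.3316; 0.3316 0.7376]  H_jac=[0.0832 -0.1480]  S=[0.4819]  K=[-0.0040; -0.1693]  nu=[1.5294]  x^+=[-5.1396, -3.1454]  P^+=[0.5665 0.3313; 0.3313 0.7238]
step 3: x^-=[-6.1776, -3.1454]  P^-=[0.9240 0.5632; 0.5632 0.8538]  H_jac=[0.0655 -0.1285]  S=[0.4786]  K=[-0.0249; -0.1523]  nu=[0.3506]  x^+=[-6.1864, -3.1988]  P^+=[0.9237 0.5614; 0.5614 0.8427]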